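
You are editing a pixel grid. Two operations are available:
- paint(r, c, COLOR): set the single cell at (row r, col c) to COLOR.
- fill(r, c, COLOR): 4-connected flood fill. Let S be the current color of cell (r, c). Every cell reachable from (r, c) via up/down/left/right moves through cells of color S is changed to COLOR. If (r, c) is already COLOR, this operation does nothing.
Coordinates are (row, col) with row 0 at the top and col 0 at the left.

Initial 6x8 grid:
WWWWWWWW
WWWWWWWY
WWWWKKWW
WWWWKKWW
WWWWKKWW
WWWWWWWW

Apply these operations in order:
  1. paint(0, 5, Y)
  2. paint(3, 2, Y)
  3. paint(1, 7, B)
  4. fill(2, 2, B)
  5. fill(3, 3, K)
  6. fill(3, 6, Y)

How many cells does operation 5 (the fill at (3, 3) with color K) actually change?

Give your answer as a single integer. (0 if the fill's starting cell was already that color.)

After op 1 paint(0,5,Y):
WWWWWYWW
WWWWWWWY
WWWWKKWW
WWWWKKWW
WWWWKKWW
WWWWWWWW
After op 2 paint(3,2,Y):
WWWWWYWW
WWWWWWWY
WWWWKKWW
WWYWKKWW
WWWWKKWW
WWWWWWWW
After op 3 paint(1,7,B):
WWWWWYWW
WWWWWWWB
WWWWKKWW
WWYWKKWW
WWWWKKWW
WWWWWWWW
After op 4 fill(2,2,B) [39 cells changed]:
BBBBBYBB
BBBBBBBB
BBBBKKBB
BBYBKKBB
BBBBKKBB
BBBBBBBB
After op 5 fill(3,3,K) [40 cells changed]:
KKKKKYKK
KKKKKKKK
KKKKKKKK
KKYKKKKK
KKKKKKKK
KKKKKKKK

Answer: 40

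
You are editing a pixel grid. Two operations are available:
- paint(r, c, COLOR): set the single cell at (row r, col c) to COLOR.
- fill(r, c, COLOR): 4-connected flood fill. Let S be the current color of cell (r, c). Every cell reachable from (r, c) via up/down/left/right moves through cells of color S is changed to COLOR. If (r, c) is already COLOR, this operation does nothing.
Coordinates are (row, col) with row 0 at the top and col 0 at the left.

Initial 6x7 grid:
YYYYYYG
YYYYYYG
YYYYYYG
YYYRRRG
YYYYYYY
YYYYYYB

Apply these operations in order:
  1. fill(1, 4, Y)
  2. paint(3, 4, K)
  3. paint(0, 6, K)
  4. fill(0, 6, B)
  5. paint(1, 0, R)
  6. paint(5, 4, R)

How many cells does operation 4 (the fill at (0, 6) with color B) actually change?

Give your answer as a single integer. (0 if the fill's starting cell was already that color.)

Answer: 1

Derivation:
After op 1 fill(1,4,Y) [0 cells changed]:
YYYYYYG
YYYYYYG
YYYYYYG
YYYRRRG
YYYYYYY
YYYYYYB
After op 2 paint(3,4,K):
YYYYYYG
YYYYYYG
YYYYYYG
YYYRKRG
YYYYYYY
YYYYYYB
After op 3 paint(0,6,K):
YYYYYYK
YYYYYYG
YYYYYYG
YYYRKRG
YYYYYYY
YYYYYYB
After op 4 fill(0,6,B) [1 cells changed]:
YYYYYYB
YYYYYYG
YYYYYYG
YYYRKRG
YYYYYYY
YYYYYYB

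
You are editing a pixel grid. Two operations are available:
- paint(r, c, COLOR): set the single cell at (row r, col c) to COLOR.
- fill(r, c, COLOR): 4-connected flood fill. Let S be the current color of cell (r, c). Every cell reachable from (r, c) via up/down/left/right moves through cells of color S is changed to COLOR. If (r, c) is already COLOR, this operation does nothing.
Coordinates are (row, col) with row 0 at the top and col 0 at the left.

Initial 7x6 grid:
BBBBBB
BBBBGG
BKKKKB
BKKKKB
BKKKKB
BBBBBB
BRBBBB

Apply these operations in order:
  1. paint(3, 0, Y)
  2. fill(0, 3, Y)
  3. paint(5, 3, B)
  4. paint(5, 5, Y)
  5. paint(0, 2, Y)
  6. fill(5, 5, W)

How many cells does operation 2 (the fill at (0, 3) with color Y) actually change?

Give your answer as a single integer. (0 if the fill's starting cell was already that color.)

After op 1 paint(3,0,Y):
BBBBBB
BBBBGG
BKKKKB
YKKKKB
BKKKKB
BBBBBB
BRBBBB
After op 2 fill(0,3,Y) [11 cells changed]:
YYYYYY
YYYYGG
YKKKKB
YKKKKB
BKKKKB
BBBBBB
BRBBBB

Answer: 11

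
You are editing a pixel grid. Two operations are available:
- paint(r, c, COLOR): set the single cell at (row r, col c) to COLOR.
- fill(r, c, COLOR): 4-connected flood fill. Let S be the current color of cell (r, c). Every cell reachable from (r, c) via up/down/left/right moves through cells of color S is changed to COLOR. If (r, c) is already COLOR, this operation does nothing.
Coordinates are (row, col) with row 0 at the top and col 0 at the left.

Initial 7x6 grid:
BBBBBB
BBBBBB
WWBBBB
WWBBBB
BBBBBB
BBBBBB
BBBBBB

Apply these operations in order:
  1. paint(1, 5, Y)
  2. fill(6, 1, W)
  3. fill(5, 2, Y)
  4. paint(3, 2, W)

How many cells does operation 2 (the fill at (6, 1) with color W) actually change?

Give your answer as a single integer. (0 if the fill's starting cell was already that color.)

Answer: 37

Derivation:
After op 1 paint(1,5,Y):
BBBBBB
BBBBBY
WWBBBB
WWBBBB
BBBBBB
BBBBBB
BBBBBB
After op 2 fill(6,1,W) [37 cells changed]:
WWWWWW
WWWWWY
WWWWWW
WWWWWW
WWWWWW
WWWWWW
WWWWWW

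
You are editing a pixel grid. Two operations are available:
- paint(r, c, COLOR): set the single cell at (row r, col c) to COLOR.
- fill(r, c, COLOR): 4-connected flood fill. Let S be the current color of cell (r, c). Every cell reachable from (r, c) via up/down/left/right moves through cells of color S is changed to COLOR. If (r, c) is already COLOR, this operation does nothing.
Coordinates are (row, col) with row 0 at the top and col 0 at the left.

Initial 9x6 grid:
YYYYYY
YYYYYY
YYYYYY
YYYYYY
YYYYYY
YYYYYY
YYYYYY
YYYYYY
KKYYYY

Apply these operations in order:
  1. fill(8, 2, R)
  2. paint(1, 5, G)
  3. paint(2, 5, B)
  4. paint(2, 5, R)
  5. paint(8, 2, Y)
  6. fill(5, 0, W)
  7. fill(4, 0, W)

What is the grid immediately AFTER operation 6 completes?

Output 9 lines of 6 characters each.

Answer: WWWWWW
WWWWWG
WWWWWW
WWWWWW
WWWWWW
WWWWWW
WWWWWW
WWWWWW
KKYWWW

Derivation:
After op 1 fill(8,2,R) [52 cells changed]:
RRRRRR
RRRRRR
RRRRRR
RRRRRR
RRRRRR
RRRRRR
RRRRRR
RRRRRR
KKRRRR
After op 2 paint(1,5,G):
RRRRRR
RRRRRG
RRRRRR
RRRRRR
RRRRRR
RRRRRR
RRRRRR
RRRRRR
KKRRRR
After op 3 paint(2,5,B):
RRRRRR
RRRRRG
RRRRRB
RRRRRR
RRRRRR
RRRRRR
RRRRRR
RRRRRR
KKRRRR
After op 4 paint(2,5,R):
RRRRRR
RRRRRG
RRRRRR
RRRRRR
RRRRRR
RRRRRR
RRRRRR
RRRRRR
KKRRRR
After op 5 paint(8,2,Y):
RRRRRR
RRRRRG
RRRRRR
RRRRRR
RRRRRR
RRRRRR
RRRRRR
RRRRRR
KKYRRR
After op 6 fill(5,0,W) [50 cells changed]:
WWWWWW
WWWWWG
WWWWWW
WWWWWW
WWWWWW
WWWWWW
WWWWWW
WWWWWW
KKYWWW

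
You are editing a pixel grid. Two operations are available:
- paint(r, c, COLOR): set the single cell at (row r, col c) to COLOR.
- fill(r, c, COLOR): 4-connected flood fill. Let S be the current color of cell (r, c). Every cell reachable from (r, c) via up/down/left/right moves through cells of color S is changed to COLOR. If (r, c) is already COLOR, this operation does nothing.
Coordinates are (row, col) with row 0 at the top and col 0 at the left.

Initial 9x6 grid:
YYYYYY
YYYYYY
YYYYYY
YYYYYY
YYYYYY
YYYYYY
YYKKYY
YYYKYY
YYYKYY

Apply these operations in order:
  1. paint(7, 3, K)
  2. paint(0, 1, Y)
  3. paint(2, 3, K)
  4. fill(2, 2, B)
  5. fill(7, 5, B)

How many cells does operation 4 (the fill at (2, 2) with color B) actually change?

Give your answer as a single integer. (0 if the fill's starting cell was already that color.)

Answer: 49

Derivation:
After op 1 paint(7,3,K):
YYYYYY
YYYYYY
YYYYYY
YYYYYY
YYYYYY
YYYYYY
YYKKYY
YYYKYY
YYYKYY
After op 2 paint(0,1,Y):
YYYYYY
YYYYYY
YYYYYY
YYYYYY
YYYYYY
YYYYYY
YYKKYY
YYYKYY
YYYKYY
After op 3 paint(2,3,K):
YYYYYY
YYYYYY
YYYKYY
YYYYYY
YYYYYY
YYYYYY
YYKKYY
YYYKYY
YYYKYY
After op 4 fill(2,2,B) [49 cells changed]:
BBBBBB
BBBBBB
BBBKBB
BBBBBB
BBBBBB
BBBBBB
BBKKBB
BBBKBB
BBBKBB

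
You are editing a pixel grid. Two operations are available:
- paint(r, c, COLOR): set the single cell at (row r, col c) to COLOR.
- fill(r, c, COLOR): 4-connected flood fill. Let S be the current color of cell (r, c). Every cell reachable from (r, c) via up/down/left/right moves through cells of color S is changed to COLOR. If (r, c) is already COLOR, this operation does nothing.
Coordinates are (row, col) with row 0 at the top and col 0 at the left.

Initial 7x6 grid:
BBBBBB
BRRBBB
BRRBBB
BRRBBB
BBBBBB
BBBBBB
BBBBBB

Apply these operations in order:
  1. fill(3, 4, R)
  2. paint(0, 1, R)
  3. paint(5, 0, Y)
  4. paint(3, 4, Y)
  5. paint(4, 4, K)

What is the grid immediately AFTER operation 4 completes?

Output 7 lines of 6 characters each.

After op 1 fill(3,4,R) [36 cells changed]:
RRRRRR
RRRRRR
RRRRRR
RRRRRR
RRRRRR
RRRRRR
RRRRRR
After op 2 paint(0,1,R):
RRRRRR
RRRRRR
RRRRRR
RRRRRR
RRRRRR
RRRRRR
RRRRRR
After op 3 paint(5,0,Y):
RRRRRR
RRRRRR
RRRRRR
RRRRRR
RRRRRR
YRRRRR
RRRRRR
After op 4 paint(3,4,Y):
RRRRRR
RRRRRR
RRRRRR
RRRRYR
RRRRRR
YRRRRR
RRRRRR

Answer: RRRRRR
RRRRRR
RRRRRR
RRRRYR
RRRRRR
YRRRRR
RRRRRR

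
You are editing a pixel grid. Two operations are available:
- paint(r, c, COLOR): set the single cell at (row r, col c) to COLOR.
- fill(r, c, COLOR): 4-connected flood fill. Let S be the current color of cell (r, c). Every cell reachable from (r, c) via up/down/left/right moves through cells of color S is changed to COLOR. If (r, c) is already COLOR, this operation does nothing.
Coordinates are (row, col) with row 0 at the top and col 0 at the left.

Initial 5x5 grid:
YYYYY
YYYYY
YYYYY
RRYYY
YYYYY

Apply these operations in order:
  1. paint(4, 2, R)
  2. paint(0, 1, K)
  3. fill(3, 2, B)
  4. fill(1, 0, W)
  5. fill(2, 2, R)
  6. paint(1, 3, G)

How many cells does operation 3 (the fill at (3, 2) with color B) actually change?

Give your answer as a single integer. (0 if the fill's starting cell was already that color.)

After op 1 paint(4,2,R):
YYYYY
YYYYY
YYYYY
RRYYY
YYRYY
After op 2 paint(0,1,K):
YKYYY
YYYYY
YYYYY
RRYYY
YYRYY
After op 3 fill(3,2,B) [19 cells changed]:
BKBBB
BBBBB
BBBBB
RRBBB
YYRBB

Answer: 19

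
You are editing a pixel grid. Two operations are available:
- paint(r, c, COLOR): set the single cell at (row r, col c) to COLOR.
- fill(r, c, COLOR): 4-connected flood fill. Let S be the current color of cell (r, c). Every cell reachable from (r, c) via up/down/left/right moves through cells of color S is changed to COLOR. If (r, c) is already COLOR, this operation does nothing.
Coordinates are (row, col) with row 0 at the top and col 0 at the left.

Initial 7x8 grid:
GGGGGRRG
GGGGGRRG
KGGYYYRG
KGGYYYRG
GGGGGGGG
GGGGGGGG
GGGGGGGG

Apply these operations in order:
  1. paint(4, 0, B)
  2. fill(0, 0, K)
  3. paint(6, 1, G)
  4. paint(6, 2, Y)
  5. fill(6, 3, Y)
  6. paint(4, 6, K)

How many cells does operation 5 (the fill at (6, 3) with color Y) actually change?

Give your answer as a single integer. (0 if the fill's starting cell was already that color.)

Answer: 41

Derivation:
After op 1 paint(4,0,B):
GGGGGRRG
GGGGGRRG
KGGYYYRG
KGGYYYRG
BGGGGGGG
GGGGGGGG
GGGGGGGG
After op 2 fill(0,0,K) [41 cells changed]:
KKKKKRRK
KKKKKRRK
KKKYYYRK
KKKYYYRK
BKKKKKKK
KKKKKKKK
KKKKKKKK
After op 3 paint(6,1,G):
KKKKKRRK
KKKKKRRK
KKKYYYRK
KKKYYYRK
BKKKKKKK
KKKKKKKK
KGKKKKKK
After op 4 paint(6,2,Y):
KKKKKRRK
KKKKKRRK
KKKYYYRK
KKKYYYRK
BKKKKKKK
KKKKKKKK
KGYKKKKK
After op 5 fill(6,3,Y) [41 cells changed]:
YYYYYRRY
YYYYYRRY
YYYYYYRY
YYYYYYRY
BYYYYYYY
YYYYYYYY
YGYYYYYY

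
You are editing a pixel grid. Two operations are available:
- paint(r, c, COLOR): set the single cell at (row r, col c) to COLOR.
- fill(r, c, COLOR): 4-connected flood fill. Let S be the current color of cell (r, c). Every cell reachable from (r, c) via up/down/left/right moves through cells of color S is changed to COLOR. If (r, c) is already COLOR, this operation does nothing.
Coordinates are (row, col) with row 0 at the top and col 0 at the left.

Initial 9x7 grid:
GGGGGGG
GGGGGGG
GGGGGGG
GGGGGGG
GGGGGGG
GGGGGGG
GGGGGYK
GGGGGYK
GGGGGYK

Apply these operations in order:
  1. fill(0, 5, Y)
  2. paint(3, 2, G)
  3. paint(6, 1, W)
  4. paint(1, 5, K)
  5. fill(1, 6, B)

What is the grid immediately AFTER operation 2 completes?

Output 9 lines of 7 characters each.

After op 1 fill(0,5,Y) [57 cells changed]:
YYYYYYY
YYYYYYY
YYYYYYY
YYYYYYY
YYYYYYY
YYYYYYY
YYYYYYK
YYYYYYK
YYYYYYK
After op 2 paint(3,2,G):
YYYYYYY
YYYYYYY
YYYYYYY
YYGYYYY
YYYYYYY
YYYYYYY
YYYYYYK
YYYYYYK
YYYYYYK

Answer: YYYYYYY
YYYYYYY
YYYYYYY
YYGYYYY
YYYYYYY
YYYYYYY
YYYYYYK
YYYYYYK
YYYYYYK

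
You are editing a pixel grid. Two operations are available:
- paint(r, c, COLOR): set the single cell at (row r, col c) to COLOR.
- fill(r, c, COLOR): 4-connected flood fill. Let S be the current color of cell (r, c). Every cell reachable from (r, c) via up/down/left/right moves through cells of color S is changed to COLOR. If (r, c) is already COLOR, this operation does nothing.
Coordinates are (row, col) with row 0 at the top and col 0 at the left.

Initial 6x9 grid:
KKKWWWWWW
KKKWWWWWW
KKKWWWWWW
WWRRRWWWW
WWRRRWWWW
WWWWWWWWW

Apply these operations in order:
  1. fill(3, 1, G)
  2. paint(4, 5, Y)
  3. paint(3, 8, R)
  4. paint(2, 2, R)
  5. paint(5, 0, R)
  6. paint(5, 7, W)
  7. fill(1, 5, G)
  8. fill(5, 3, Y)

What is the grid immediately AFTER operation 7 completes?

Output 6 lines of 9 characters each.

After op 1 fill(3,1,G) [39 cells changed]:
KKKGGGGGG
KKKGGGGGG
KKKGGGGGG
GGRRRGGGG
GGRRRGGGG
GGGGGGGGG
After op 2 paint(4,5,Y):
KKKGGGGGG
KKKGGGGGG
KKKGGGGGG
GGRRRGGGG
GGRRRYGGG
GGGGGGGGG
After op 3 paint(3,8,R):
KKKGGGGGG
KKKGGGGGG
KKKGGGGGG
GGRRRGGGR
GGRRRYGGG
GGGGGGGGG
After op 4 paint(2,2,R):
KKKGGGGGG
KKKGGGGGG
KKRGGGGGG
GGRRRGGGR
GGRRRYGGG
GGGGGGGGG
After op 5 paint(5,0,R):
KKKGGGGGG
KKKGGGGGG
KKRGGGGGG
GGRRRGGGR
GGRRRYGGG
RGGGGGGGG
After op 6 paint(5,7,W):
KKKGGGGGG
KKKGGGGGG
KKRGGGGGG
GGRRRGGGR
GGRRRYGGG
RGGGGGGWG
After op 7 fill(1,5,G) [0 cells changed]:
KKKGGGGGG
KKKGGGGGG
KKRGGGGGG
GGRRRGGGR
GGRRRYGGG
RGGGGGGWG

Answer: KKKGGGGGG
KKKGGGGGG
KKRGGGGGG
GGRRRGGGR
GGRRRYGGG
RGGGGGGWG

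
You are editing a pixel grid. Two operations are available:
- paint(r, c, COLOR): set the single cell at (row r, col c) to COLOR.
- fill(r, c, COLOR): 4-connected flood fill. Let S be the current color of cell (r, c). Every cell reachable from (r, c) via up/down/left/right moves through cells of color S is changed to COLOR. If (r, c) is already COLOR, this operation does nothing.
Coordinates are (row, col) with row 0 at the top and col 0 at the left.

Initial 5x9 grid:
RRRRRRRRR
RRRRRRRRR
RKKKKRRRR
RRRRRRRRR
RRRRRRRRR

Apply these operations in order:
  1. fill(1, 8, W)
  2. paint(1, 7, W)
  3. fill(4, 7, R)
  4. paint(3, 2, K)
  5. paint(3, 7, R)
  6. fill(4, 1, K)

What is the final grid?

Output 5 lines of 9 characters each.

After op 1 fill(1,8,W) [41 cells changed]:
WWWWWWWWW
WWWWWWWWW
WKKKKWWWW
WWWWWWWWW
WWWWWWWWW
After op 2 paint(1,7,W):
WWWWWWWWW
WWWWWWWWW
WKKKKWWWW
WWWWWWWWW
WWWWWWWWW
After op 3 fill(4,7,R) [41 cells changed]:
RRRRRRRRR
RRRRRRRRR
RKKKKRRRR
RRRRRRRRR
RRRRRRRRR
After op 4 paint(3,2,K):
RRRRRRRRR
RRRRRRRRR
RKKKKRRRR
RRKRRRRRR
RRRRRRRRR
After op 5 paint(3,7,R):
RRRRRRRRR
RRRRRRRRR
RKKKKRRRR
RRKRRRRRR
RRRRRRRRR
After op 6 fill(4,1,K) [40 cells changed]:
KKKKKKKKK
KKKKKKKKK
KKKKKKKKK
KKKKKKKKK
KKKKKKKKK

Answer: KKKKKKKKK
KKKKKKKKK
KKKKKKKKK
KKKKKKKKK
KKKKKKKKK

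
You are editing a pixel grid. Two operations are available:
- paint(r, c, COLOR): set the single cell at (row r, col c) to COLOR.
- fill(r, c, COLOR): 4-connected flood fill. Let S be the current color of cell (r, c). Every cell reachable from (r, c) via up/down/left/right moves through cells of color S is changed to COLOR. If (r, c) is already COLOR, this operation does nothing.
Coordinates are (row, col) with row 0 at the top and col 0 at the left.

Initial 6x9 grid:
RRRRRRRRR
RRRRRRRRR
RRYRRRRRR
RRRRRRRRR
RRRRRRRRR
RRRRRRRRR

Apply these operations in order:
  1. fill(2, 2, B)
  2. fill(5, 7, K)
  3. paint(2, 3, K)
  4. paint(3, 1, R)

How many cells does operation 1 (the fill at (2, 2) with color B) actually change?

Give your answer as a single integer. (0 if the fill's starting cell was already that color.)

After op 1 fill(2,2,B) [1 cells changed]:
RRRRRRRRR
RRRRRRRRR
RRBRRRRRR
RRRRRRRRR
RRRRRRRRR
RRRRRRRRR

Answer: 1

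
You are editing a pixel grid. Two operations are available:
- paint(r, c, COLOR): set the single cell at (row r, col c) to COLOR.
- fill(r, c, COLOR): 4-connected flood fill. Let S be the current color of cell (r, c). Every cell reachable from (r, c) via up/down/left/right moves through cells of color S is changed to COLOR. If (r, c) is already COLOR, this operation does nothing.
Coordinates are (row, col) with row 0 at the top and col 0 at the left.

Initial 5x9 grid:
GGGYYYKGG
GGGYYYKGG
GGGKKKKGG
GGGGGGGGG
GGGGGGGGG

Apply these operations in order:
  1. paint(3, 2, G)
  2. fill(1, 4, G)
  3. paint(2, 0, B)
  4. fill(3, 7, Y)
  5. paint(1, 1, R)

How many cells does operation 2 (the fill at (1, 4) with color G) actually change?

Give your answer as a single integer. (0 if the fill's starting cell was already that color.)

After op 1 paint(3,2,G):
GGGYYYKGG
GGGYYYKGG
GGGKKKKGG
GGGGGGGGG
GGGGGGGGG
After op 2 fill(1,4,G) [6 cells changed]:
GGGGGGKGG
GGGGGGKGG
GGGKKKKGG
GGGGGGGGG
GGGGGGGGG

Answer: 6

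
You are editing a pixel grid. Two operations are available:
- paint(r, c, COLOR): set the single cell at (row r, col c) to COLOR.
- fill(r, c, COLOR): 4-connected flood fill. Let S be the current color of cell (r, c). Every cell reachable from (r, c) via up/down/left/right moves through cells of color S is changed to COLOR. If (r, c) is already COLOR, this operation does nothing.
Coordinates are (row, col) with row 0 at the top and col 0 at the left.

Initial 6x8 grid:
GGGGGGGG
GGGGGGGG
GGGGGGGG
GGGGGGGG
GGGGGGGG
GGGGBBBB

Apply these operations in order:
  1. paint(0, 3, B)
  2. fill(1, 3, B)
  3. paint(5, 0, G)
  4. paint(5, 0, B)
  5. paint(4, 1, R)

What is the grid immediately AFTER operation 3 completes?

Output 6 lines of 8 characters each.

Answer: BBBBBBBB
BBBBBBBB
BBBBBBBB
BBBBBBBB
BBBBBBBB
GBBBBBBB

Derivation:
After op 1 paint(0,3,B):
GGGBGGGG
GGGGGGGG
GGGGGGGG
GGGGGGGG
GGGGGGGG
GGGGBBBB
After op 2 fill(1,3,B) [43 cells changed]:
BBBBBBBB
BBBBBBBB
BBBBBBBB
BBBBBBBB
BBBBBBBB
BBBBBBBB
After op 3 paint(5,0,G):
BBBBBBBB
BBBBBBBB
BBBBBBBB
BBBBBBBB
BBBBBBBB
GBBBBBBB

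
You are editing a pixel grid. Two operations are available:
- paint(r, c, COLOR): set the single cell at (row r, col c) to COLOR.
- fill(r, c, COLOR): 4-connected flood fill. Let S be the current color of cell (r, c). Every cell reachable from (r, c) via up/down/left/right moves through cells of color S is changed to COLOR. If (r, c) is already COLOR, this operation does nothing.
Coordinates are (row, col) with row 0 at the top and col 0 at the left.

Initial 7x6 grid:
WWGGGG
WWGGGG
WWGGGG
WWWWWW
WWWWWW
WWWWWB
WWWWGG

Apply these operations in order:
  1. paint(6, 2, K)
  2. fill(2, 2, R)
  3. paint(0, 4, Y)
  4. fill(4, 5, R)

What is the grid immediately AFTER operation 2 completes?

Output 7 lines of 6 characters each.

After op 1 paint(6,2,K):
WWGGGG
WWGGGG
WWGGGG
WWWWWW
WWWWWW
WWWWWB
WWKWGG
After op 2 fill(2,2,R) [12 cells changed]:
WWRRRR
WWRRRR
WWRRRR
WWWWWW
WWWWWW
WWWWWB
WWKWGG

Answer: WWRRRR
WWRRRR
WWRRRR
WWWWWW
WWWWWW
WWWWWB
WWKWGG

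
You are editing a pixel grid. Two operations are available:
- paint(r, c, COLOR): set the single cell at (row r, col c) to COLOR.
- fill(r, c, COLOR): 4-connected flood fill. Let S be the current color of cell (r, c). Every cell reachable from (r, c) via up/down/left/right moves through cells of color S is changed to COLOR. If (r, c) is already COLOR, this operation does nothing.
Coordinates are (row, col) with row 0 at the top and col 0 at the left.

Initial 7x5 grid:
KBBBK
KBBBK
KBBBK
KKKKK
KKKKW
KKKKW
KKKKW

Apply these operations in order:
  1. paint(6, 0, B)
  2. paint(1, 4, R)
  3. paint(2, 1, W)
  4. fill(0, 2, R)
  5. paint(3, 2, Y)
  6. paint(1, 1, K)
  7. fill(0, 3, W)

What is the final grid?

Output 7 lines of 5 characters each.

After op 1 paint(6,0,B):
KBBBK
KBBBK
KBBBK
KKKKK
KKKKW
KKKKW
BKKKW
After op 2 paint(1,4,R):
KBBBK
KBBBR
KBBBK
KKKKK
KKKKW
KKKKW
BKKKW
After op 3 paint(2,1,W):
KBBBK
KBBBR
KWBBK
KKKKK
KKKKW
KKKKW
BKKKW
After op 4 fill(0,2,R) [8 cells changed]:
KRRRK
KRRRR
KWRRK
KKKKK
KKKKW
KKKKW
BKKKW
After op 5 paint(3,2,Y):
KRRRK
KRRRR
KWRRK
KKYKK
KKKKW
KKKKW
BKKKW
After op 6 paint(1,1,K):
KRRRK
KKRRR
KWRRK
KKYKK
KKKKW
KKKKW
BKKKW
After op 7 fill(0,3,W) [8 cells changed]:
KWWWK
KKWWW
KWWWK
KKYKK
KKKKW
KKKKW
BKKKW

Answer: KWWWK
KKWWW
KWWWK
KKYKK
KKKKW
KKKKW
BKKKW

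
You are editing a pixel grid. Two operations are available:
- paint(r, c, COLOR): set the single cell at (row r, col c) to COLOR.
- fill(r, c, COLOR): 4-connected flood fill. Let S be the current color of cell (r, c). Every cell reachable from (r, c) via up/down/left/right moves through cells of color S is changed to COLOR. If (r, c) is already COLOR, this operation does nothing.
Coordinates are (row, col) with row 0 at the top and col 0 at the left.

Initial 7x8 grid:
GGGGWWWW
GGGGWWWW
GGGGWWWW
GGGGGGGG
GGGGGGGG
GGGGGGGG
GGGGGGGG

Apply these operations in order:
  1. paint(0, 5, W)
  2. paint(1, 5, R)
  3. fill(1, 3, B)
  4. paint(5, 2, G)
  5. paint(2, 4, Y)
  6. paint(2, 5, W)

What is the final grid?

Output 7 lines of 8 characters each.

After op 1 paint(0,5,W):
GGGGWWWW
GGGGWWWW
GGGGWWWW
GGGGGGGG
GGGGGGGG
GGGGGGGG
GGGGGGGG
After op 2 paint(1,5,R):
GGGGWWWW
GGGGWRWW
GGGGWWWW
GGGGGGGG
GGGGGGGG
GGGGGGGG
GGGGGGGG
After op 3 fill(1,3,B) [44 cells changed]:
BBBBWWWW
BBBBWRWW
BBBBWWWW
BBBBBBBB
BBBBBBBB
BBBBBBBB
BBBBBBBB
After op 4 paint(5,2,G):
BBBBWWWW
BBBBWRWW
BBBBWWWW
BBBBBBBB
BBBBBBBB
BBGBBBBB
BBBBBBBB
After op 5 paint(2,4,Y):
BBBBWWWW
BBBBWRWW
BBBBYWWW
BBBBBBBB
BBBBBBBB
BBGBBBBB
BBBBBBBB
After op 6 paint(2,5,W):
BBBBWWWW
BBBBWRWW
BBBBYWWW
BBBBBBBB
BBBBBBBB
BBGBBBBB
BBBBBBBB

Answer: BBBBWWWW
BBBBWRWW
BBBBYWWW
BBBBBBBB
BBBBBBBB
BBGBBBBB
BBBBBBBB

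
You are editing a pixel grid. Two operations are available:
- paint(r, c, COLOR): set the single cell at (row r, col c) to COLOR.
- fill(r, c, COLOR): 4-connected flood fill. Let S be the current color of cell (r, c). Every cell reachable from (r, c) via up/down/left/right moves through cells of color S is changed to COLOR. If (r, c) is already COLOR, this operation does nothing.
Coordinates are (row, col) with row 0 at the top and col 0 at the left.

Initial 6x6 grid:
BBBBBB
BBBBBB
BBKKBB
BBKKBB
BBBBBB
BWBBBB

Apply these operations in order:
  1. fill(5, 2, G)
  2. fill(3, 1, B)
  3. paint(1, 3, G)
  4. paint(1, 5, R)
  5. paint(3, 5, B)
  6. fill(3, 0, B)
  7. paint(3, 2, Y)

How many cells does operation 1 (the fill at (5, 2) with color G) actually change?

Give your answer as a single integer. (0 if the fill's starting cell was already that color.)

Answer: 31

Derivation:
After op 1 fill(5,2,G) [31 cells changed]:
GGGGGG
GGGGGG
GGKKGG
GGKKGG
GGGGGG
GWGGGG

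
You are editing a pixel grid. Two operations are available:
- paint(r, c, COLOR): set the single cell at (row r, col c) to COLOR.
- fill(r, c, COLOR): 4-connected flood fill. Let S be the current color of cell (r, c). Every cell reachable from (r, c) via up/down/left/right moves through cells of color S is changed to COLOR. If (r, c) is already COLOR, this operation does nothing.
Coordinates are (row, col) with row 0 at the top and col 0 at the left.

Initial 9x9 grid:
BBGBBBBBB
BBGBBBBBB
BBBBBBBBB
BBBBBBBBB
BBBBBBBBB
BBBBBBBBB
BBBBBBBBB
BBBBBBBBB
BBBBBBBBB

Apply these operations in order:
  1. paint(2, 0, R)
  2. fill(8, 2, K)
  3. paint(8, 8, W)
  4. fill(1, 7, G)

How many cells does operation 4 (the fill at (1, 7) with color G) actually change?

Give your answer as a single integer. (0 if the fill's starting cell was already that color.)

Answer: 77

Derivation:
After op 1 paint(2,0,R):
BBGBBBBBB
BBGBBBBBB
RBBBBBBBB
BBBBBBBBB
BBBBBBBBB
BBBBBBBBB
BBBBBBBBB
BBBBBBBBB
BBBBBBBBB
After op 2 fill(8,2,K) [78 cells changed]:
KKGKKKKKK
KKGKKKKKK
RKKKKKKKK
KKKKKKKKK
KKKKKKKKK
KKKKKKKKK
KKKKKKKKK
KKKKKKKKK
KKKKKKKKK
After op 3 paint(8,8,W):
KKGKKKKKK
KKGKKKKKK
RKKKKKKKK
KKKKKKKKK
KKKKKKKKK
KKKKKKKKK
KKKKKKKKK
KKKKKKKKK
KKKKKKKKW
After op 4 fill(1,7,G) [77 cells changed]:
GGGGGGGGG
GGGGGGGGG
RGGGGGGGG
GGGGGGGGG
GGGGGGGGG
GGGGGGGGG
GGGGGGGGG
GGGGGGGGG
GGGGGGGGW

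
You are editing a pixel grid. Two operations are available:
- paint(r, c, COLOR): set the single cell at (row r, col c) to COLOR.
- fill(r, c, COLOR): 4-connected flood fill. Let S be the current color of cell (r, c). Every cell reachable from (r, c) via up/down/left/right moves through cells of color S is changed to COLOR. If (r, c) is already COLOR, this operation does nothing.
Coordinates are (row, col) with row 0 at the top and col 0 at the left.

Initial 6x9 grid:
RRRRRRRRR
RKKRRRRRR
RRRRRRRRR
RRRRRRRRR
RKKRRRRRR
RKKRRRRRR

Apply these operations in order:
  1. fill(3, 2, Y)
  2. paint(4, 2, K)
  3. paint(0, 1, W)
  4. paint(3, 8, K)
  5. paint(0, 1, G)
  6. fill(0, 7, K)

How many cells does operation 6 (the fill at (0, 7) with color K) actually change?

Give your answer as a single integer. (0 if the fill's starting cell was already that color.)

Answer: 46

Derivation:
After op 1 fill(3,2,Y) [48 cells changed]:
YYYYYYYYY
YKKYYYYYY
YYYYYYYYY
YYYYYYYYY
YKKYYYYYY
YKKYYYYYY
After op 2 paint(4,2,K):
YYYYYYYYY
YKKYYYYYY
YYYYYYYYY
YYYYYYYYY
YKKYYYYYY
YKKYYYYYY
After op 3 paint(0,1,W):
YWYYYYYYY
YKKYYYYYY
YYYYYYYYY
YYYYYYYYY
YKKYYYYYY
YKKYYYYYY
After op 4 paint(3,8,K):
YWYYYYYYY
YKKYYYYYY
YYYYYYYYY
YYYYYYYYK
YKKYYYYYY
YKKYYYYYY
After op 5 paint(0,1,G):
YGYYYYYYY
YKKYYYYYY
YYYYYYYYY
YYYYYYYYK
YKKYYYYYY
YKKYYYYYY
After op 6 fill(0,7,K) [46 cells changed]:
KGKKKKKKK
KKKKKKKKK
KKKKKKKKK
KKKKKKKKK
KKKKKKKKK
KKKKKKKKK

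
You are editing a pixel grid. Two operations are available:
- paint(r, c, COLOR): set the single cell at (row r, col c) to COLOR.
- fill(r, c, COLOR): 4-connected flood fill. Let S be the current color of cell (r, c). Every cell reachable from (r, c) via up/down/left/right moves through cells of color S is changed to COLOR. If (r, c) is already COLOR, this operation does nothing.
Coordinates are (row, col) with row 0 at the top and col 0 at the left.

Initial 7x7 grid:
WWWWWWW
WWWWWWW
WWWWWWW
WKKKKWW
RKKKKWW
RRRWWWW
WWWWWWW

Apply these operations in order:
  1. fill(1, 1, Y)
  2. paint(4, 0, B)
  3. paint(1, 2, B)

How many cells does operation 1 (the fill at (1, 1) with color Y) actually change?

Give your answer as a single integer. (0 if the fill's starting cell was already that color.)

Answer: 37

Derivation:
After op 1 fill(1,1,Y) [37 cells changed]:
YYYYYYY
YYYYYYY
YYYYYYY
YKKKKYY
RKKKKYY
RRRYYYY
YYYYYYY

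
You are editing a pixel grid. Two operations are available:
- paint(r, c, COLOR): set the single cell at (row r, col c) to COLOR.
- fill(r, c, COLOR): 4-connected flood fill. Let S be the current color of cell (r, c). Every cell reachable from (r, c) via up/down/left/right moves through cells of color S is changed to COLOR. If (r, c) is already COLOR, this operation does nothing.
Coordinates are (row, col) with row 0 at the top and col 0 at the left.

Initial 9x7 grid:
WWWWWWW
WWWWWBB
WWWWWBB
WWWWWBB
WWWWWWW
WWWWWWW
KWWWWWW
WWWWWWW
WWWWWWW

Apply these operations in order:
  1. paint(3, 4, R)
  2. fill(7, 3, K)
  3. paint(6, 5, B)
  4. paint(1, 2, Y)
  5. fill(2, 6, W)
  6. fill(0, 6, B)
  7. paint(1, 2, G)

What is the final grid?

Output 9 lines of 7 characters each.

After op 1 paint(3,4,R):
WWWWWWW
WWWWWBB
WWWWWBB
WWWWRBB
WWWWWWW
WWWWWWW
KWWWWWW
WWWWWWW
WWWWWWW
After op 2 fill(7,3,K) [55 cells changed]:
KKKKKKK
KKKKKBB
KKKKKBB
KKKKRBB
KKKKKKK
KKKKKKK
KKKKKKK
KKKKKKK
KKKKKKK
After op 3 paint(6,5,B):
KKKKKKK
KKKKKBB
KKKKKBB
KKKKRBB
KKKKKKK
KKKKKKK
KKKKKBK
KKKKKKK
KKKKKKK
After op 4 paint(1,2,Y):
KKKKKKK
KKYKKBB
KKKKKBB
KKKKRBB
KKKKKKK
KKKKKKK
KKKKKBK
KKKKKKK
KKKKKKK
After op 5 fill(2,6,W) [6 cells changed]:
KKKKKKK
KKYKKWW
KKKKKWW
KKKKRWW
KKKKKKK
KKKKKKK
KKKKKBK
KKKKKKK
KKKKKKK
After op 6 fill(0,6,B) [54 cells changed]:
BBBBBBB
BBYBBWW
BBBBBWW
BBBBRWW
BBBBBBB
BBBBBBB
BBBBBBB
BBBBBBB
BBBBBBB
After op 7 paint(1,2,G):
BBBBBBB
BBGBBWW
BBBBBWW
BBBBRWW
BBBBBBB
BBBBBBB
BBBBBBB
BBBBBBB
BBBBBBB

Answer: BBBBBBB
BBGBBWW
BBBBBWW
BBBBRWW
BBBBBBB
BBBBBBB
BBBBBBB
BBBBBBB
BBBBBBB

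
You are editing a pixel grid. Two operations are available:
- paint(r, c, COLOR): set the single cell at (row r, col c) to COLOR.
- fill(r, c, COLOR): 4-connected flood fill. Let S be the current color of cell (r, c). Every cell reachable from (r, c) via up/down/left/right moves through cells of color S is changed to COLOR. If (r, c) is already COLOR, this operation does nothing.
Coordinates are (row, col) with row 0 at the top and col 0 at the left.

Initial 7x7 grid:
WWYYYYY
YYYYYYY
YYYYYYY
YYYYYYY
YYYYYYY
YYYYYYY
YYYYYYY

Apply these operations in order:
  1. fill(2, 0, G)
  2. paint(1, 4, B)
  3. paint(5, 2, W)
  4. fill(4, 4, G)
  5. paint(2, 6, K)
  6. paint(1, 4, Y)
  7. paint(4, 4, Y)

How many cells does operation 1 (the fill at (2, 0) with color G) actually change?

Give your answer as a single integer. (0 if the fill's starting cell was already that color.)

After op 1 fill(2,0,G) [47 cells changed]:
WWGGGGG
GGGGGGG
GGGGGGG
GGGGGGG
GGGGGGG
GGGGGGG
GGGGGGG

Answer: 47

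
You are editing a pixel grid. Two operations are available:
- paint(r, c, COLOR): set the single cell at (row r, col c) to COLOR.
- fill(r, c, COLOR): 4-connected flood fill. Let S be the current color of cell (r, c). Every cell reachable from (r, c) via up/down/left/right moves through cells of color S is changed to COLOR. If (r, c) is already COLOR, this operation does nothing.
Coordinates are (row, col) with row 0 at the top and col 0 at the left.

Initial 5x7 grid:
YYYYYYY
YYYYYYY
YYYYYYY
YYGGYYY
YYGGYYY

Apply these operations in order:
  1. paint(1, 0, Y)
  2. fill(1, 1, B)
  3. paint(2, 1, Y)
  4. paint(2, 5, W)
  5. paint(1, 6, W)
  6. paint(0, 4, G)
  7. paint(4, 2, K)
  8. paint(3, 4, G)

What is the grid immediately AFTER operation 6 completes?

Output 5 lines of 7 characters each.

Answer: BBBBGBB
BBBBBBW
BYBBBWB
BBGGBBB
BBGGBBB

Derivation:
After op 1 paint(1,0,Y):
YYYYYYY
YYYYYYY
YYYYYYY
YYGGYYY
YYGGYYY
After op 2 fill(1,1,B) [31 cells changed]:
BBBBBBB
BBBBBBB
BBBBBBB
BBGGBBB
BBGGBBB
After op 3 paint(2,1,Y):
BBBBBBB
BBBBBBB
BYBBBBB
BBGGBBB
BBGGBBB
After op 4 paint(2,5,W):
BBBBBBB
BBBBBBB
BYBBBWB
BBGGBBB
BBGGBBB
After op 5 paint(1,6,W):
BBBBBBB
BBBBBBW
BYBBBWB
BBGGBBB
BBGGBBB
After op 6 paint(0,4,G):
BBBBGBB
BBBBBBW
BYBBBWB
BBGGBBB
BBGGBBB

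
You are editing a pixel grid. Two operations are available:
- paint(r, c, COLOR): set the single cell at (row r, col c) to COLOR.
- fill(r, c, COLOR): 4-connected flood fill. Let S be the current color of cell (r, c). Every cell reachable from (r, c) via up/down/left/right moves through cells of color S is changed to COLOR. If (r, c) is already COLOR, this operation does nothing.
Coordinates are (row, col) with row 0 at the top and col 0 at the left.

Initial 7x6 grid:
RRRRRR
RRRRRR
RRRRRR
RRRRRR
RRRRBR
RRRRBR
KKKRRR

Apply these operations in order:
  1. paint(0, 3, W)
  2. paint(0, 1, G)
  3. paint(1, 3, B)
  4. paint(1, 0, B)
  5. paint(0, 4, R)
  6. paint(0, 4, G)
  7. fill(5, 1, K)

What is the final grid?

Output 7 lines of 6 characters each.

After op 1 paint(0,3,W):
RRRWRR
RRRRRR
RRRRRR
RRRRRR
RRRRBR
RRRRBR
KKKRRR
After op 2 paint(0,1,G):
RGRWRR
RRRRRR
RRRRRR
RRRRRR
RRRRBR
RRRRBR
KKKRRR
After op 3 paint(1,3,B):
RGRWRR
RRRBRR
RRRRRR
RRRRRR
RRRRBR
RRRRBR
KKKRRR
After op 4 paint(1,0,B):
RGRWRR
BRRBRR
RRRRRR
RRRRRR
RRRRBR
RRRRBR
KKKRRR
After op 5 paint(0,4,R):
RGRWRR
BRRBRR
RRRRRR
RRRRRR
RRRRBR
RRRRBR
KKKRRR
After op 6 paint(0,4,G):
RGRWGR
BRRBRR
RRRRRR
RRRRRR
RRRRBR
RRRRBR
KKKRRR
After op 7 fill(5,1,K) [31 cells changed]:
RGKWGK
BKKBKK
KKKKKK
KKKKKK
KKKKBK
KKKKBK
KKKKKK

Answer: RGKWGK
BKKBKK
KKKKKK
KKKKKK
KKKKBK
KKKKBK
KKKKKK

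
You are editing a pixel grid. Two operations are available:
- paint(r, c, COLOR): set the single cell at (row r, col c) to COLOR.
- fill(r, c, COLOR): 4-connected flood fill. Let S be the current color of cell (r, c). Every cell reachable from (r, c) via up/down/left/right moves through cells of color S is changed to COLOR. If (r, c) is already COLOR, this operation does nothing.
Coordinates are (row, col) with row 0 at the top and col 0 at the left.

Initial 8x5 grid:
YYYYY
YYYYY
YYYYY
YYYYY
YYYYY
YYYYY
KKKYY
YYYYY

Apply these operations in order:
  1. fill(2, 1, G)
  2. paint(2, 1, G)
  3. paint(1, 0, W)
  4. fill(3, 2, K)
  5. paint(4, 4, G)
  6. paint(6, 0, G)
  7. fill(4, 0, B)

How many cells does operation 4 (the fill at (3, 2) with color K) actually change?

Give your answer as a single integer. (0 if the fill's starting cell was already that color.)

Answer: 36

Derivation:
After op 1 fill(2,1,G) [37 cells changed]:
GGGGG
GGGGG
GGGGG
GGGGG
GGGGG
GGGGG
KKKGG
GGGGG
After op 2 paint(2,1,G):
GGGGG
GGGGG
GGGGG
GGGGG
GGGGG
GGGGG
KKKGG
GGGGG
After op 3 paint(1,0,W):
GGGGG
WGGGG
GGGGG
GGGGG
GGGGG
GGGGG
KKKGG
GGGGG
After op 4 fill(3,2,K) [36 cells changed]:
KKKKK
WKKKK
KKKKK
KKKKK
KKKKK
KKKKK
KKKKK
KKKKK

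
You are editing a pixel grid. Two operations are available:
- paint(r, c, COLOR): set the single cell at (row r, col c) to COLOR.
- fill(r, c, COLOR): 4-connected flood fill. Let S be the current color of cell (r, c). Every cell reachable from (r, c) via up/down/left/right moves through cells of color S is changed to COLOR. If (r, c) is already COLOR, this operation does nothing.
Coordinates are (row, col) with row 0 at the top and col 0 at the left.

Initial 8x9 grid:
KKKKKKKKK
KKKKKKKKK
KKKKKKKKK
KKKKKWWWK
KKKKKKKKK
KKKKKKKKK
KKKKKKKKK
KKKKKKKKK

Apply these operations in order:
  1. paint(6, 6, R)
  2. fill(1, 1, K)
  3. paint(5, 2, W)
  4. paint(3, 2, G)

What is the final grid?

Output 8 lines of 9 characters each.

Answer: KKKKKKKKK
KKKKKKKKK
KKKKKKKKK
KKGKKWWWK
KKKKKKKKK
KKWKKKKKK
KKKKKKRKK
KKKKKKKKK

Derivation:
After op 1 paint(6,6,R):
KKKKKKKKK
KKKKKKKKK
KKKKKKKKK
KKKKKWWWK
KKKKKKKKK
KKKKKKKKK
KKKKKKRKK
KKKKKKKKK
After op 2 fill(1,1,K) [0 cells changed]:
KKKKKKKKK
KKKKKKKKK
KKKKKKKKK
KKKKKWWWK
KKKKKKKKK
KKKKKKKKK
KKKKKKRKK
KKKKKKKKK
After op 3 paint(5,2,W):
KKKKKKKKK
KKKKKKKKK
KKKKKKKKK
KKKKKWWWK
KKKKKKKKK
KKWKKKKKK
KKKKKKRKK
KKKKKKKKK
After op 4 paint(3,2,G):
KKKKKKKKK
KKKKKKKKK
KKKKKKKKK
KKGKKWWWK
KKKKKKKKK
KKWKKKKKK
KKKKKKRKK
KKKKKKKKK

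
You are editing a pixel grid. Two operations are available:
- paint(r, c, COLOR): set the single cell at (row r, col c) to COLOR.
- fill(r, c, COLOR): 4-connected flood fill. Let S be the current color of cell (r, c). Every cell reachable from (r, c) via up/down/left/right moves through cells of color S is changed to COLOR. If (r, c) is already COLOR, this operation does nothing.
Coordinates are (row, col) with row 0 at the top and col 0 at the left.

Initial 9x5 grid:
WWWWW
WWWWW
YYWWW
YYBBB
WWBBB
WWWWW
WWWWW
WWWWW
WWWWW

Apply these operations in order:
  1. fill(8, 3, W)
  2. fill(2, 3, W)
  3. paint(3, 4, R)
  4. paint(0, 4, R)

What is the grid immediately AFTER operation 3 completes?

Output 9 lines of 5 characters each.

After op 1 fill(8,3,W) [0 cells changed]:
WWWWW
WWWWW
YYWWW
YYBBB
WWBBB
WWWWW
WWWWW
WWWWW
WWWWW
After op 2 fill(2,3,W) [0 cells changed]:
WWWWW
WWWWW
YYWWW
YYBBB
WWBBB
WWWWW
WWWWW
WWWWW
WWWWW
After op 3 paint(3,4,R):
WWWWW
WWWWW
YYWWW
YYBBR
WWBBB
WWWWW
WWWWW
WWWWW
WWWWW

Answer: WWWWW
WWWWW
YYWWW
YYBBR
WWBBB
WWWWW
WWWWW
WWWWW
WWWWW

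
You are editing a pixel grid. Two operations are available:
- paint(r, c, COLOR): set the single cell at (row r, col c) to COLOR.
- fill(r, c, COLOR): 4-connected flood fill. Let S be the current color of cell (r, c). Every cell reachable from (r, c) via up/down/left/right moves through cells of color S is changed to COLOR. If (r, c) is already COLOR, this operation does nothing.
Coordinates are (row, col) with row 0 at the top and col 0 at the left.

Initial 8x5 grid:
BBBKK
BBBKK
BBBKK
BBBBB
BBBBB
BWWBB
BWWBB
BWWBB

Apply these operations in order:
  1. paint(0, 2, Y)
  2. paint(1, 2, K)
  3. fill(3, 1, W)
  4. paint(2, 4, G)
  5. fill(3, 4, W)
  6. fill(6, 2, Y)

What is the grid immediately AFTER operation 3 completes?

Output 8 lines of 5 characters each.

Answer: WWYKK
WWKKK
WWWKK
WWWWW
WWWWW
WWWWW
WWWWW
WWWWW

Derivation:
After op 1 paint(0,2,Y):
BBYKK
BBBKK
BBBKK
BBBBB
BBBBB
BWWBB
BWWBB
BWWBB
After op 2 paint(1,2,K):
BBYKK
BBKKK
BBBKK
BBBBB
BBBBB
BWWBB
BWWBB
BWWBB
After op 3 fill(3,1,W) [26 cells changed]:
WWYKK
WWKKK
WWWKK
WWWWW
WWWWW
WWWWW
WWWWW
WWWWW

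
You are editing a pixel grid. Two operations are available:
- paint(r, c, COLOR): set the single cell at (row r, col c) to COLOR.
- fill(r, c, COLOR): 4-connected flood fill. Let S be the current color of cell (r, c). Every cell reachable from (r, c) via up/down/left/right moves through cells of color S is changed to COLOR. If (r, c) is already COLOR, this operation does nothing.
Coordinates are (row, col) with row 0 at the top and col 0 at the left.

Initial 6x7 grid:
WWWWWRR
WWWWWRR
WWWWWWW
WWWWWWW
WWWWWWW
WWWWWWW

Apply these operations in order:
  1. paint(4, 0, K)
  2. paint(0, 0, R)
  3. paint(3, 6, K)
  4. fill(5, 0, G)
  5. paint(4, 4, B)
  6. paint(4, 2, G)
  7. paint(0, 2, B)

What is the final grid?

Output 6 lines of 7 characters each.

After op 1 paint(4,0,K):
WWWWWRR
WWWWWRR
WWWWWWW
WWWWWWW
KWWWWWW
WWWWWWW
After op 2 paint(0,0,R):
RWWWWRR
WWWWWRR
WWWWWWW
WWWWWWW
KWWWWWW
WWWWWWW
After op 3 paint(3,6,K):
RWWWWRR
WWWWWRR
WWWWWWW
WWWWWWK
KWWWWWW
WWWWWWW
After op 4 fill(5,0,G) [35 cells changed]:
RGGGGRR
GGGGGRR
GGGGGGG
GGGGGGK
KGGGGGG
GGGGGGG
After op 5 paint(4,4,B):
RGGGGRR
GGGGGRR
GGGGGGG
GGGGGGK
KGGGBGG
GGGGGGG
After op 6 paint(4,2,G):
RGGGGRR
GGGGGRR
GGGGGGG
GGGGGGK
KGGGBGG
GGGGGGG
After op 7 paint(0,2,B):
RGBGGRR
GGGGGRR
GGGGGGG
GGGGGGK
KGGGBGG
GGGGGGG

Answer: RGBGGRR
GGGGGRR
GGGGGGG
GGGGGGK
KGGGBGG
GGGGGGG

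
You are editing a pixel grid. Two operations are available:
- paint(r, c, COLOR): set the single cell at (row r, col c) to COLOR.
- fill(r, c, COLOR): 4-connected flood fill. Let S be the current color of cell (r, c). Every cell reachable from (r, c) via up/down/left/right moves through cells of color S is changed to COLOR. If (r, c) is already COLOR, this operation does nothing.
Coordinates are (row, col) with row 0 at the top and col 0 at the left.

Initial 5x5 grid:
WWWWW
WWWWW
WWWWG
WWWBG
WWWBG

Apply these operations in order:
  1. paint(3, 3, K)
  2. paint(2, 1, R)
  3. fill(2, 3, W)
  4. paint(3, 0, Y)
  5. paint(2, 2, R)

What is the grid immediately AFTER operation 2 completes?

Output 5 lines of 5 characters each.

After op 1 paint(3,3,K):
WWWWW
WWWWW
WWWWG
WWWKG
WWWBG
After op 2 paint(2,1,R):
WWWWW
WWWWW
WRWWG
WWWKG
WWWBG

Answer: WWWWW
WWWWW
WRWWG
WWWKG
WWWBG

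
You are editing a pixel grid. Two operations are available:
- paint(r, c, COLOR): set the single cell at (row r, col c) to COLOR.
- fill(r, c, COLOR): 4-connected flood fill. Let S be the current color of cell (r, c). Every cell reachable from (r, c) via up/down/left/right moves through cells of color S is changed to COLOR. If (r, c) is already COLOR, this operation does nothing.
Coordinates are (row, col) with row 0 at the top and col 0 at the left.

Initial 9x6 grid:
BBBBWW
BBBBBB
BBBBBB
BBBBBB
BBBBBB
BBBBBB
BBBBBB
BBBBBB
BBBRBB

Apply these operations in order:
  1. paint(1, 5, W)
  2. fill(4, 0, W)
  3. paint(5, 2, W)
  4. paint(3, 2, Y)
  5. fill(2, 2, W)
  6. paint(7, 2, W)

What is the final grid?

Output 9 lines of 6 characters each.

After op 1 paint(1,5,W):
BBBBWW
BBBBBW
BBBBBB
BBBBBB
BBBBBB
BBBBBB
BBBBBB
BBBBBB
BBBRBB
After op 2 fill(4,0,W) [50 cells changed]:
WWWWWW
WWWWWW
WWWWWW
WWWWWW
WWWWWW
WWWWWW
WWWWWW
WWWWWW
WWWRWW
After op 3 paint(5,2,W):
WWWWWW
WWWWWW
WWWWWW
WWWWWW
WWWWWW
WWWWWW
WWWWWW
WWWWWW
WWWRWW
After op 4 paint(3,2,Y):
WWWWWW
WWWWWW
WWWWWW
WWYWWW
WWWWWW
WWWWWW
WWWWWW
WWWWWW
WWWRWW
After op 5 fill(2,2,W) [0 cells changed]:
WWWWWW
WWWWWW
WWWWWW
WWYWWW
WWWWWW
WWWWWW
WWWWWW
WWWWWW
WWWRWW
After op 6 paint(7,2,W):
WWWWWW
WWWWWW
WWWWWW
WWYWWW
WWWWWW
WWWWWW
WWWWWW
WWWWWW
WWWRWW

Answer: WWWWWW
WWWWWW
WWWWWW
WWYWWW
WWWWWW
WWWWWW
WWWWWW
WWWWWW
WWWRWW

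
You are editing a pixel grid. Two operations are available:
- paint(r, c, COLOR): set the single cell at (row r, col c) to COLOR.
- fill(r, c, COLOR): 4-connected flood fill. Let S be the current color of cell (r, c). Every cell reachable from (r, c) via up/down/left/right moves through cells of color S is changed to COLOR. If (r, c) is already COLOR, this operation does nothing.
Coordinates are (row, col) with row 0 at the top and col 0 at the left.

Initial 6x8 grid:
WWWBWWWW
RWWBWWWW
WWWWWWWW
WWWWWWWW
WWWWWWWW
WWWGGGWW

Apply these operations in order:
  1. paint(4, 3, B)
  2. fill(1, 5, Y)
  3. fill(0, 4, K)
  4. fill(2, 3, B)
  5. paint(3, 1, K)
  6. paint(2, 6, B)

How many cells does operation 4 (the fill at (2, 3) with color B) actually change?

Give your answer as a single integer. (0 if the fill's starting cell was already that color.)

Answer: 41

Derivation:
After op 1 paint(4,3,B):
WWWBWWWW
RWWBWWWW
WWWWWWWW
WWWWWWWW
WWWBWWWW
WWWGGGWW
After op 2 fill(1,5,Y) [41 cells changed]:
YYYBYYYY
RYYBYYYY
YYYYYYYY
YYYYYYYY
YYYBYYYY
YYYGGGYY
After op 3 fill(0,4,K) [41 cells changed]:
KKKBKKKK
RKKBKKKK
KKKKKKKK
KKKKKKKK
KKKBKKKK
KKKGGGKK
After op 4 fill(2,3,B) [41 cells changed]:
BBBBBBBB
RBBBBBBB
BBBBBBBB
BBBBBBBB
BBBBBBBB
BBBGGGBB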